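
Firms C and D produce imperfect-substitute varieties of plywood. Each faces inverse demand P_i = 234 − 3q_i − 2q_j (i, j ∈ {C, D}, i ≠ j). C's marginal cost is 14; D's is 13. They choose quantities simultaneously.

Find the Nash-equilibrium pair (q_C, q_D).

Firm C's profit: π = q_C(234 − 3q_C − 2q_D) − 14q_C.
∂π/∂q_C = 220 − 6q_C − 2q_D = 0 ⇒ q_C = 110/3 − (1/3)q_D.
Similarly q_D = 221/6 − (1/3)q_C.
Plugging q_D into C's best response: q_C = 110/3 − (1/3)(221/6 − (1/3)q_C) ⇒ (8/9)q_C = 439/18, so q_C = 27.4375.
Then q_D = 221/6 − (1/3)·27.4375 = 27.6875.

27.4375, 27.6875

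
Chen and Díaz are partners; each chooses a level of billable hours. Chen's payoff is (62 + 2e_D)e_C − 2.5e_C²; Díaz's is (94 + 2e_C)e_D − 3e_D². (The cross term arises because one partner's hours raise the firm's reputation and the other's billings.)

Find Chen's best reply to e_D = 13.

Expanding Chen's payoff: 62e_C + 2e_De_C − 2.5e_C².
∂π/∂e_C = 62 + 2e_D − 5e_C = 0, so e_C = 12.4 + 0.4e_D.
At e_D = 13: e_C = 12.4 + 0.4·13 = 17.6.

17.6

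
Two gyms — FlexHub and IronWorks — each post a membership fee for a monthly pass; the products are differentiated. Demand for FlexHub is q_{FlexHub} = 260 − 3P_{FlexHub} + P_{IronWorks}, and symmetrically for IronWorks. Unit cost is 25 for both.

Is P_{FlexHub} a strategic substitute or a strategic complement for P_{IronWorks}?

strategic complements

FlexHub's profit: π = (P_{FlexHub} − 25)(260 − 3P_{FlexHub} + P_{IronWorks}).
∂π/∂P_{FlexHub} = 335 − 6P_{FlexHub} + P_{IronWorks} = 0 ⇒ P_{FlexHub} = 335/6 + (1/6)P_{IronWorks}.
The best-response slope dP_{FlexHub}/dP_{IronWorks} = 1/6 > 0: the reaction function is upward-sloping, so the choices are strategic complements.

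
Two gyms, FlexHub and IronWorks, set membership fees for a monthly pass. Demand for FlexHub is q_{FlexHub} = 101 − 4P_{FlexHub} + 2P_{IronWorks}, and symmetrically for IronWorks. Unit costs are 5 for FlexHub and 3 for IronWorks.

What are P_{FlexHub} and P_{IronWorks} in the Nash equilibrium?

FlexHub's profit: π = (P_{FlexHub} − 5)(101 − 4P_{FlexHub} + 2P_{IronWorks}).
∂π/∂P_{FlexHub} = 121 − 8P_{FlexHub} + 2P_{IronWorks} = 0 ⇒ P_{FlexHub} = 15.125 + 0.25P_{IronWorks}.
Similarly P_{IronWorks} = 14.125 + 0.25P_{FlexHub}.
Solving the two reaction functions simultaneously: (1 − (0.25)(0.25))P_{FlexHub} = 15.125 + 0.25·14.125, so 0.9375P_{FlexHub} = 597/32 and P_{FlexHub} = 19.9.
Then P_{IronWorks} = 14.125 + 0.25·19.9 = 19.1.

19.9, 19.1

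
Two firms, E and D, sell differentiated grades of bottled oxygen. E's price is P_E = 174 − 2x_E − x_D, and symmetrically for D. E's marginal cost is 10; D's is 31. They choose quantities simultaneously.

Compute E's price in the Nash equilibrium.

Firm E's profit: π = x_E(174 − 2x_E − x_D) − 10x_E.
∂π/∂x_E = 164 − 4x_E − x_D = 0 ⇒ x_E = 41 − 0.25x_D.
Similarly x_D = 35.75 − 0.25x_E.
Substituting the second reaction function into the first: x_E = 41 − 0.25(35.75 − 0.25x_E), which gives 0.9375x_E = 32.0625 ⇒ x_E = 34.2.
Then x_D = 35.75 − 0.25·34.2 = 27.2.
P_E = 174 − 2·34.2 − 27.2 = 78.4.

78.4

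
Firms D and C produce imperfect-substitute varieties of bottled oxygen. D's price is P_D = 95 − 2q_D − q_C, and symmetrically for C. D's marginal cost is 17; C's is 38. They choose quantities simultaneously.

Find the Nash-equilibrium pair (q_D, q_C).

17, 10

Firm D's profit: π = q_D(95 − 2q_D − q_C) − 17q_D.
∂π/∂q_D = 78 − 4q_D − q_C = 0 ⇒ q_D = 19.5 − 0.25q_C.
Similarly q_C = 14.25 − 0.25q_D.
Substituting the second reaction function into the first: q_D = 19.5 − 0.25(14.25 − 0.25q_D), which gives 0.9375q_D = 15.9375 ⇒ q_D = 17.
Then q_C = 14.25 − 0.25·17 = 10.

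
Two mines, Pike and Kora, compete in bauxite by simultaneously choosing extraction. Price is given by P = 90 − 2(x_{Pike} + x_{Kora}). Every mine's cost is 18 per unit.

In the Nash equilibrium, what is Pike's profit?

288

Mine Pike's profit: π = x_{Pike}(90 − 2(x_{Pike} + x_{Kora})) − 18x_{Pike}.
∂π/∂x_{Pike} = 72 − 4x_{Pike} − 2x_{Kora} = 0, so x_{Pike} = 18 − 0.5x_{Kora}.
By symmetry x_{Kora} = x_{Pike}; substituting into the reaction function, 1.5x_{Pike} = 18 and x_{Pike} = 12.
Price P = 90 − 2·24 = 42.
Pike's profit: (42 − 18)·12 = 288.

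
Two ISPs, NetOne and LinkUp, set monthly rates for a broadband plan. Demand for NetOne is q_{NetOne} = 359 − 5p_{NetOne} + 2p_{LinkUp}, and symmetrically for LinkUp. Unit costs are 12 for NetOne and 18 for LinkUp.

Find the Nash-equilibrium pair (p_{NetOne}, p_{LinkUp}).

NetOne's profit: π = (p_{NetOne} − 12)(359 − 5p_{NetOne} + 2p_{LinkUp}).
∂π/∂p_{NetOne} = 419 − 10p_{NetOne} + 2p_{LinkUp} = 0 ⇒ p_{NetOne} = 41.9 + 0.2p_{LinkUp}.
Similarly p_{LinkUp} = 44.9 + 0.2p_{NetOne}.
Substituting the second reaction function into the first: p_{NetOne} = 41.9 + 0.2(44.9 + 0.2p_{NetOne}), which gives 0.96p_{NetOne} = 50.88 ⇒ p_{NetOne} = 53.
Then p_{LinkUp} = 44.9 + 0.2·53 = 55.5.

53, 55.5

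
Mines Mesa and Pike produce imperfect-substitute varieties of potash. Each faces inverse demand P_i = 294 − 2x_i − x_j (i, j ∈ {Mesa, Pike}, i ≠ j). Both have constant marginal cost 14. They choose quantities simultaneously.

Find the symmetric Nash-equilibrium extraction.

56

Mine Mesa's profit: π = x_{Mesa}(294 − 2x_{Mesa} − x_{Pike}) − 14x_{Mesa}.
∂π/∂x_{Mesa} = 280 − 4x_{Mesa} − x_{Pike} = 0 ⇒ x_{Mesa} = 70 − 0.25x_{Pike}.
The game is symmetric, so in equilibrium x_{Pike} = x_{Mesa}: the reaction function gives 1.25x_{Mesa} = 70, hence x_{Mesa} = 56.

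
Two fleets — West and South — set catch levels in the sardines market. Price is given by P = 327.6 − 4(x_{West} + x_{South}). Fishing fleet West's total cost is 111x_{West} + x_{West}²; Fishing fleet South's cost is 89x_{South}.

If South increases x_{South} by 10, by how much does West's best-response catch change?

Fishing fleet West's profit: π = x_{West}(327.6 − 4(x_{West} + x_{South})) − 111x_{West} − x_{West}².
∂π/∂x_{West} = 216.6 − 10x_{West} − 4x_{South} = 0, so x_{West} = 21.66 − 0.4x_{South}.
The reaction-function slope is −0.4, so a 10-unit rise in x_{South} moves x_{West} by −0.4 × 10 = −4. West's best response falls — the actions are strategic substitutes.

-4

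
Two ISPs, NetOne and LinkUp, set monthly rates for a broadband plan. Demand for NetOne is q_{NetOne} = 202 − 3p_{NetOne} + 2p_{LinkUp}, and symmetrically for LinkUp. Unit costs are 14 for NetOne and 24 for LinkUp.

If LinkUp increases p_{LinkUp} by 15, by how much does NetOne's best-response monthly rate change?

5

NetOne's profit: π = (p_{NetOne} − 14)(202 − 3p_{NetOne} + 2p_{LinkUp}).
∂π/∂p_{NetOne} = 244 − 6p_{NetOne} + 2p_{LinkUp} = 0 ⇒ p_{NetOne} = 122/3 + (1/3)p_{LinkUp}.
The reaction-function slope is 1/3, so a 15-unit rise in p_{LinkUp} moves p_{NetOne} by 1/3 × 15 = 5. NetOne's best response rises — the actions are strategic complements.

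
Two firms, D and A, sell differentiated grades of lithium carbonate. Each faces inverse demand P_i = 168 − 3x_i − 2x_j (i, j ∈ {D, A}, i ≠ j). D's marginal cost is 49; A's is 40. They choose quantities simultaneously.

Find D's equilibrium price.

Firm D's profit: π = x_D(168 − 3x_D − 2x_A) − 49x_D.
∂π/∂x_D = 119 − 6x_D − 2x_A = 0 ⇒ x_D = 119/6 − (1/3)x_A.
Similarly x_A = 64/3 − (1/3)x_D.
Substituting the second reaction function into the first: x_D = 119/6 − (1/3)(64/3 − (1/3)x_D), which gives (8/9)x_D = 229/18 ⇒ x_D = 14.3125.
Then x_A = 64/3 − (1/3)·14.3125 = 16.5625.
P_D = 168 − 3·14.3125 − 2·16.5625 = 91.9375.

91.9375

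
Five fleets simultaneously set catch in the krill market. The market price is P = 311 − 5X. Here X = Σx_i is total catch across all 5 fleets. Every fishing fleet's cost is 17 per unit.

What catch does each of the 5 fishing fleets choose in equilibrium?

9.8

A representative fishing fleet's profit is π_i = x_i(311 − 5X) − 17x_i, with X = x_i + Σ_{j≠i} x_j.
First-order condition: 294 − 10x_i − 5Σ_{j≠i} x_j = 0.
In a symmetric equilibrium every fishing fleet chooses the same x, so Σ_{j≠i} x_j = 4x. The condition becomes 294 − 30x = 0, giving x = 294/30 = 9.8.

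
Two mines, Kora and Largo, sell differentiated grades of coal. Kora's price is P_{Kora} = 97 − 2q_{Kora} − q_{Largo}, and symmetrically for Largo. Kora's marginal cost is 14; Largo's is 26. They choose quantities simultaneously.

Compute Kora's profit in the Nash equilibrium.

Mine Kora's profit: π = q_{Kora}(97 − 2q_{Kora} − q_{Largo}) − 14q_{Kora}.
∂π/∂q_{Kora} = 83 − 4q_{Kora} − q_{Largo} = 0 ⇒ q_{Kora} = 20.75 − 0.25q_{Largo}.
Similarly q_{Largo} = 17.75 − 0.25q_{Kora}.
Plugging q_{Largo} into Kora's best response: q_{Kora} = 20.75 − 0.25(17.75 − 0.25q_{Kora}) ⇒ 0.9375q_{Kora} = 16.3125, so q_{Kora} = 17.4.
Then q_{Largo} = 17.75 − 0.25·17.4 = 13.4.
P_{Kora} = 97 − 2·17.4 − 13.4 = 48.8.
Profit = (48.8 − 14)·17.4 = 605.52.

605.52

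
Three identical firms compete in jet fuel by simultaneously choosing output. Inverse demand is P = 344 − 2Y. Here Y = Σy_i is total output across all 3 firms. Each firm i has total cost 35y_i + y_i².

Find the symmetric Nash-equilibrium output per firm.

A representative firm's profit is π_i = y_i(344 − 2Y) − 35y_i − y_i², with Y = y_i + Σ_{j≠i} y_j.
First-order condition: 309 − 6y_i − 2Σ_{j≠i} y_j = 0.
With identical firms, set every y_j = y: then 309 − 6y − 4y = 0, i.e. y = 309/10 = 30.9.

30.9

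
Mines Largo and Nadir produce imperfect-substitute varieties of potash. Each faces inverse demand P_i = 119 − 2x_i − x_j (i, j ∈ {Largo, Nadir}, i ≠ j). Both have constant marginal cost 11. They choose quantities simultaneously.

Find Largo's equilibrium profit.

Mine Largo's profit: π = x_{Largo}(119 − 2x_{Largo} − x_{Nadir}) − 11x_{Largo}.
∂π/∂x_{Largo} = 108 − 4x_{Largo} − x_{Nadir} = 0 ⇒ x_{Largo} = 27 − 0.25x_{Nadir}.
The game is symmetric, so in equilibrium x_{Nadir} = x_{Largo}: the reaction function gives 1.25x_{Largo} = 27, hence x_{Largo} = 21.6.
P_{Largo} = 119 − 2·21.6 − 21.6 = 54.2.
Profit = (54.2 − 11)·21.6 = 933.12.

933.12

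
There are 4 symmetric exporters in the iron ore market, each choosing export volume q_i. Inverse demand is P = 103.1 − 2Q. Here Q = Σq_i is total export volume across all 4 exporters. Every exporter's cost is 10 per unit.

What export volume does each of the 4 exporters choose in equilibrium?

A representative exporter's profit is π_i = q_i(103.1 − 2Q) − 10q_i, with Q = q_i + Σ_{j≠i} q_j.
First-order condition: 93.1 − 4q_i − 2Σ_{j≠i} q_j = 0.
With identical exporters, set every q_j = q: then 93.1 − 4q − 6q = 0, i.e. q = 93.1/10 = 9.31.

9.31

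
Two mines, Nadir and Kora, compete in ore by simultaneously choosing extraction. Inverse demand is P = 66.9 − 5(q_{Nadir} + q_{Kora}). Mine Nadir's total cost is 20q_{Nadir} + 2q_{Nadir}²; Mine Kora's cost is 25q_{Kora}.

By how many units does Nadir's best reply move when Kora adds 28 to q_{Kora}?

-10

Mine Nadir's profit: π = q_{Nadir}(66.9 − 5(q_{Nadir} + q_{Kora})) − 20q_{Nadir} − 2q_{Nadir}².
∂π/∂q_{Nadir} = 46.9 − 14q_{Nadir} − 5q_{Kora} = 0, so q_{Nadir} = 3.35 − (5/14)q_{Kora}.
The reaction-function slope is −5/14, so a 28-unit rise in q_{Kora} moves q_{Nadir} by −5/14 × 28 = −10. Nadir's best response falls — the actions are strategic substitutes.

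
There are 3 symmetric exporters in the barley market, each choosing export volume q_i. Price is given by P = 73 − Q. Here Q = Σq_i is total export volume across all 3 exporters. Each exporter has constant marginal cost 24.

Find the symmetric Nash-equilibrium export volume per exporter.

A representative exporter's profit is π_i = q_i(73 − Q) − 24q_i, with Q = q_i + Σ_{j≠i} q_j.
First-order condition: 49 − 2q_i − Σ_{j≠i} q_j = 0.
In a symmetric equilibrium every exporter chooses the same q, so Σ_{j≠i} q_j = 2q. The condition becomes 49 − 4q = 0, giving q = 49/4 = 12.25.

12.25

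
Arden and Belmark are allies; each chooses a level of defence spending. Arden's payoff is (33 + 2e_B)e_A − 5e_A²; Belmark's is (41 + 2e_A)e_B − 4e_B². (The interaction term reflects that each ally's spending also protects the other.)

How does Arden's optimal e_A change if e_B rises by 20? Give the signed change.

4

Expanding Arden's payoff: 33e_A + 2e_Be_A − 5e_A².
∂π/∂e_A = 33 + 2e_B − 10e_A = 0, so e_A = 3.3 + 0.2e_B.
The reaction-function slope is 0.2, so a 20-unit rise in e_B moves e_A by 0.2 × 20 = 4. Arden's best response rises — the actions are strategic complements.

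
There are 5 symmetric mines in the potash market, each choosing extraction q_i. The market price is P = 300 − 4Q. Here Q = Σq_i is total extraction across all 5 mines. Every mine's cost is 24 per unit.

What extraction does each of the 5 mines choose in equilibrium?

11.5

A representative mine's profit is π_i = q_i(300 − 4Q) − 24q_i, with Q = q_i + Σ_{j≠i} q_j.
First-order condition: 276 − 8q_i − 4Σ_{j≠i} q_j = 0.
Imposing symmetry (q_j = q for all j) turns Σ_{j≠i} q_j into 4q, so 276 = 24q and q = 11.5.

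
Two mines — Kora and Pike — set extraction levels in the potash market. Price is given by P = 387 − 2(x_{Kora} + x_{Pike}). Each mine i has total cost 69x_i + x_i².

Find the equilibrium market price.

Mine Kora's profit: π = x_{Kora}(387 − 2(x_{Kora} + x_{Pike})) − 69x_{Kora} − x_{Kora}².
∂π/∂x_{Kora} = 318 − 6x_{Kora} − 2x_{Pike} = 0, so x_{Kora} = 53 − (1/3)x_{Pike}.
Setting x_{Kora} = x_{Pike} in the reaction function: x_{Kora} = 53 − (1/3)x_{Kora}, so x_{Kora} = 53 / (4/3) = 39.75.
Equilibrium price: P = 387 − 2·79.5 = 228.

228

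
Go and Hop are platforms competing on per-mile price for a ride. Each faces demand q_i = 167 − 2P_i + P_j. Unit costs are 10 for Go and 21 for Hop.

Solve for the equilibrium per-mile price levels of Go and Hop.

63.8, 68.2

Go's profit: π = (P_{Go} − 10)(167 − 2P_{Go} + P_{Hop}).
∂π/∂P_{Go} = 187 − 4P_{Go} + P_{Hop} = 0 ⇒ P_{Go} = 46.75 + 0.25P_{Hop}.
Similarly P_{Hop} = 52.25 + 0.25P_{Go}.
Substituting the second reaction function into the first: P_{Go} = 46.75 + 0.25(52.25 + 0.25P_{Go}), which gives 0.9375P_{Go} = 59.8125 ⇒ P_{Go} = 63.8.
Then P_{Hop} = 52.25 + 0.25·63.8 = 68.2.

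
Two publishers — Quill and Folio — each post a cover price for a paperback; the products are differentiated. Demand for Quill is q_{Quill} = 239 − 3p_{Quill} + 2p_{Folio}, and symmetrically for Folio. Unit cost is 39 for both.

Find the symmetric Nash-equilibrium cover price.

89

Quill's profit: π = (p_{Quill} − 39)(239 − 3p_{Quill} + 2p_{Folio}).
∂π/∂p_{Quill} = 356 − 6p_{Quill} + 2p_{Folio} = 0 ⇒ p_{Quill} = 178/3 + (1/3)p_{Folio}.
Setting p_{Quill} = p_{Folio} in the reaction function: p_{Quill} = 178/3 + (1/3)p_{Quill}, so p_{Quill} = (178/3) / (2/3) = 89.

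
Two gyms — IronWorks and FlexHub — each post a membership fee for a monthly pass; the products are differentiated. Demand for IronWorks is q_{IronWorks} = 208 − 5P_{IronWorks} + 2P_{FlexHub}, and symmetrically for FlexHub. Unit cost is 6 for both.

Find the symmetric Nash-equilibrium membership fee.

29.75

IronWorks's profit: π = (P_{IronWorks} − 6)(208 − 5P_{IronWorks} + 2P_{FlexHub}).
∂π/∂P_{IronWorks} = 238 − 10P_{IronWorks} + 2P_{FlexHub} = 0 ⇒ P_{IronWorks} = 23.8 + 0.2P_{FlexHub}.
By symmetry P_{FlexHub} = P_{IronWorks}; substituting into the reaction function, 0.8P_{IronWorks} = 23.8 and P_{IronWorks} = 29.75.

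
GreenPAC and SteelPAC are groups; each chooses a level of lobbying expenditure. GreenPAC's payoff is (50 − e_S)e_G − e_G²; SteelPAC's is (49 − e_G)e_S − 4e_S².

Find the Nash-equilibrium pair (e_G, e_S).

Expanding GreenPAC's payoff: 50e_G − e_Se_G − e_G².
∂π/∂e_G = 50 − e_S − 2e_G = 0, so e_G = 25 − 0.5e_S.
Likewise for SteelPAC: e_S = 6.125 − 0.125e_G.
Substituting the second reaction function into the first: e_G = 25 − 0.5(6.125 − 0.125e_G), which gives 0.9375e_G = 21.9375 ⇒ e_G = 23.4.
Then e_S = 6.125 − 0.125·23.4 = 3.2.

23.4, 3.2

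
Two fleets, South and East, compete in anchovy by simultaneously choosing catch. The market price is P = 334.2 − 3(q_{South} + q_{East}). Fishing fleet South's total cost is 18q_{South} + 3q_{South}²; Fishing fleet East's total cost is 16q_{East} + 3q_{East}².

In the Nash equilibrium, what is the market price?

207.32

Fishing fleet South's profit: π = q_{South}(334.2 − 3(q_{South} + q_{East})) − 18q_{South} − 3q_{South}².
∂π/∂q_{South} = 316.2 − 12q_{South} − 3q_{East} = 0, so q_{South} = 26.35 − 0.25q_{East}.
By the same steps for East: q_{East} = 1591/60 − 0.25q_{South}.
Solving the two reaction functions simultaneously: (1 − (−0.25)(−0.25))q_{South} = 26.35 − 0.25·(1591/60), so 0.9375q_{South} = 4733/240 and q_{South} = 4733/225.
Then q_{East} = 1591/60 − 0.25·(4733/225) = 4783/225.
Equilibrium price: P = 334.2 − 3·(3172/75) = 207.32.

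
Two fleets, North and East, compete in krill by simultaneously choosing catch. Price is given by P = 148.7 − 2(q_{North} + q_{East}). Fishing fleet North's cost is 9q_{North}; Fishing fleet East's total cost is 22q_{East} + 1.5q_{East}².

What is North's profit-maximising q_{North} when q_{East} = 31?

Fishing fleet North's profit: π = q_{North}(148.7 − 2(q_{North} + q_{East})) − 9q_{North}.
∂π/∂q_{North} = 139.7 − 4q_{North} − 2q_{East} = 0, so q_{North} = 34.925 − 0.5q_{East}.
At q_{East} = 31: q_{North} = 34.925 − 0.5·31 = 19.425.

19.425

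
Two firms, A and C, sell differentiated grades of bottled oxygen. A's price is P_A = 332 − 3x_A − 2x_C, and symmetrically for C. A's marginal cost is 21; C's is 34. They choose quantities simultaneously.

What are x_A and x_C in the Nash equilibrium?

39.6875, 36.4375

Firm A's profit: π = x_A(332 − 3x_A − 2x_C) − 21x_A.
∂π/∂x_A = 311 − 6x_A − 2x_C = 0 ⇒ x_A = 311/6 − (1/3)x_C.
Similarly x_C = 149/3 − (1/3)x_A.
Solving the two reaction functions simultaneously: (1 − (−1/3)(−1/3))x_A = 311/6 − (1/3)·(149/3), so (8/9)x_A = 635/18 and x_A = 39.6875.
Then x_C = 149/3 − (1/3)·39.6875 = 36.4375.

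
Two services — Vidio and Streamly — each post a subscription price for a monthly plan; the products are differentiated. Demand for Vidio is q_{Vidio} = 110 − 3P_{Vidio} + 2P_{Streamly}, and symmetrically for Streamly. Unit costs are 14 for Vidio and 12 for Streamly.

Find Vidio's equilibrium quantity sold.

70.875

Vidio's profit: π = (P_{Vidio} − 14)(110 − 3P_{Vidio} + 2P_{Streamly}).
∂π/∂P_{Vidio} = 152 − 6P_{Vidio} + 2P_{Streamly} = 0 ⇒ P_{Vidio} = 76/3 + (1/3)P_{Streamly}.
Similarly P_{Streamly} = 73/3 + (1/3)P_{Vidio}.
Plugging P_{Streamly} into Vidio's best response: P_{Vidio} = 76/3 + (1/3)(73/3 + (1/3)P_{Vidio}) ⇒ (8/9)P_{Vidio} = 301/9, so P_{Vidio} = 37.625.
Then P_{Streamly} = 73/3 + (1/3)·37.625 = 36.875.
q_{Vidio} = 110 − 3·37.625 + 2·36.875 = 70.875.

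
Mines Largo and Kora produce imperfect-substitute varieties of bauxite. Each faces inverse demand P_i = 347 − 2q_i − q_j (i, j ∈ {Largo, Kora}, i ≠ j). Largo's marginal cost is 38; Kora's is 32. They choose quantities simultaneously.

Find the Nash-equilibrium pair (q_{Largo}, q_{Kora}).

61.4, 63.4

Mine Largo's profit: π = q_{Largo}(347 − 2q_{Largo} − q_{Kora}) − 38q_{Largo}.
∂π/∂q_{Largo} = 309 − 4q_{Largo} − q_{Kora} = 0 ⇒ q_{Largo} = 77.25 − 0.25q_{Kora}.
Similarly q_{Kora} = 78.75 − 0.25q_{Largo}.
Plugging q_{Kora} into Largo's best response: q_{Largo} = 77.25 − 0.25(78.75 − 0.25q_{Largo}) ⇒ 0.9375q_{Largo} = 57.5625, so q_{Largo} = 61.4.
Then q_{Kora} = 78.75 − 0.25·61.4 = 63.4.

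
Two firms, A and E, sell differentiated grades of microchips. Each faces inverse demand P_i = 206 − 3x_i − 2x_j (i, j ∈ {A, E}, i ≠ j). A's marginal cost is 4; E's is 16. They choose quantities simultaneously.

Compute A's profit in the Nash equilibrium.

Firm A's profit: π = x_A(206 − 3x_A − 2x_E) − 4x_A.
∂π/∂x_A = 202 − 6x_A − 2x_E = 0 ⇒ x_A = 101/3 − (1/3)x_E.
Similarly x_E = 95/3 − (1/3)x_A.
Substituting the second reaction function into the first: x_A = 101/3 − (1/3)(95/3 − (1/3)x_A), which gives (8/9)x_A = 208/9 ⇒ x_A = 26.
Then x_E = 95/3 − (1/3)·26 = 23.
P_A = 206 − 3·26 − 2·23 = 82.
Profit = (82 − 4)·26 = 2028.

2028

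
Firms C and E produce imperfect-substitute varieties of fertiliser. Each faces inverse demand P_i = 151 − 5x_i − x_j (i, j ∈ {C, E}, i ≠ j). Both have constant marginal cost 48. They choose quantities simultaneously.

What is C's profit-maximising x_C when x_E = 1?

Firm C's profit: π = x_C(151 − 5x_C − x_E) − 48x_C.
∂π/∂x_C = 103 − 10x_C − x_E = 0 ⇒ x_C = 10.3 − 0.1x_E.
At x_E = 1: x_C = 10.3 − 0.1·1 = 10.2.

10.2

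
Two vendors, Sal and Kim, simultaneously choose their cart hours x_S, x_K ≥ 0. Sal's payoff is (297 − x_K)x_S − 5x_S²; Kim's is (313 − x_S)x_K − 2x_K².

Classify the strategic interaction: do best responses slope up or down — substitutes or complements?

Expanding Sal's payoff: 297x_S − x_Kx_S − 5x_S².
∂π/∂x_S = 297 − x_K − 10x_S = 0, so x_S = 29.7 − 0.1x_K.
The best-response slope dx_S/dx_K = −0.1 < 0: the reaction function is downward-sloping, so the choices are strategic substitutes.

strategic substitutes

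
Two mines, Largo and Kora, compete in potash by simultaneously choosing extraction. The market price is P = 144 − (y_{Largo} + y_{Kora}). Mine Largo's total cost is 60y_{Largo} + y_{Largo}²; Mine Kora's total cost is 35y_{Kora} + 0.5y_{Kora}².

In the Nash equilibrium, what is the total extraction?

45

Mine Largo's profit: π = y_{Largo}(144 − (y_{Largo} + y_{Kora})) − 60y_{Largo} − y_{Largo}².
∂π/∂y_{Largo} = 84 − 4y_{Largo} − y_{Kora} = 0, so y_{Largo} = 21 − 0.25y_{Kora}.
For Kora: ∂π/∂y_{Kora} = 109 − 3y_{Kora} − y_{Largo} = 0 ⇒ y_{Kora} = 109/3 − (1/3)y_{Largo}.
Solving the two reaction functions simultaneously: (1 − (−0.25)(−1/3))y_{Largo} = 21 − 0.25·(109/3), so (11/12)y_{Largo} = 143/12 and y_{Largo} = 13.
Then y_{Kora} = 109/3 − (1/3)·13 = 32.
Total extraction: 13 + 32 = 45.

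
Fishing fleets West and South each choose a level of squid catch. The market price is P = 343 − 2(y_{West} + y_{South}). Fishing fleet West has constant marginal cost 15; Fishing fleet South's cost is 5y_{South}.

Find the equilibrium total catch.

111

Fishing fleet West's profit: π = y_{West}(343 − 2(y_{West} + y_{South})) − 15y_{West}.
∂π/∂y_{West} = 328 − 4y_{West} − 2y_{South} = 0, so y_{West} = 82 − 0.5y_{South}.
By the same steps for South: y_{South} = 84.5 − 0.5y_{West}.
Solving the two reaction functions simultaneously: (1 − (−0.5)(−0.5))y_{West} = 82 − 0.5·84.5, so 0.75y_{West} = 39.75 and y_{West} = 53.
Then y_{South} = 84.5 − 0.5·53 = 58.
Total catch: 53 + 58 = 111.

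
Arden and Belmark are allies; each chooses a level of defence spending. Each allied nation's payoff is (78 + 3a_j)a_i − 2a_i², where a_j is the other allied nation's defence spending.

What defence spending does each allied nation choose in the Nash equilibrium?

Arden's payoff is (78 + 3a_B)a_A − 2a_A².
∂π/∂a_A = 78 + 3a_B − 4a_A = 0, so a_A = 19.5 + 0.75a_B.
The game is symmetric, so in equilibrium a_B = a_A: the reaction function gives 0.25a_A = 19.5, hence a_A = 78.

78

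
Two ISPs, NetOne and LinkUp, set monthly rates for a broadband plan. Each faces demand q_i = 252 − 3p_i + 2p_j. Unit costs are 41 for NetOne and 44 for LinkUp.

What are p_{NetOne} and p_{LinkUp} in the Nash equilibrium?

NetOne's profit: π = (p_{NetOne} − 41)(252 − 3p_{NetOne} + 2p_{LinkUp}).
∂π/∂p_{NetOne} = 375 − 6p_{NetOne} + 2p_{LinkUp} = 0 ⇒ p_{NetOne} = 62.5 + (1/3)p_{LinkUp}.
Similarly p_{LinkUp} = 64 + (1/3)p_{NetOne}.
Plugging p_{LinkUp} into NetOne's best response: p_{NetOne} = 62.5 + (1/3)(64 + (1/3)p_{NetOne}) ⇒ (8/9)p_{NetOne} = 503/6, so p_{NetOne} = 94.3125.
Then p_{LinkUp} = 64 + (1/3)·94.3125 = 95.4375.

94.3125, 95.4375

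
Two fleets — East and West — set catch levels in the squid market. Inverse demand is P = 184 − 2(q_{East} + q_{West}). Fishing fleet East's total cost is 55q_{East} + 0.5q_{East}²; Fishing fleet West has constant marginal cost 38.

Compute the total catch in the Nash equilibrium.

Fishing fleet East's profit: π = q_{East}(184 − 2(q_{East} + q_{West})) − 55q_{East} − 0.5q_{East}².
∂π/∂q_{East} = 129 − 5q_{East} − 2q_{West} = 0, so q_{East} = 25.8 − 0.4q_{West}.
For West: ∂π/∂q_{West} = 146 − 4q_{West} − 2q_{East} = 0 ⇒ q_{West} = 36.5 − 0.5q_{East}.
Substituting the second reaction function into the first: q_{East} = 25.8 − 0.4(36.5 − 0.5q_{East}), which gives 0.8q_{East} = 11.2 ⇒ q_{East} = 14.
Then q_{West} = 36.5 − 0.5·14 = 29.5.
Total catch: 14 + 29.5 = 43.5.

43.5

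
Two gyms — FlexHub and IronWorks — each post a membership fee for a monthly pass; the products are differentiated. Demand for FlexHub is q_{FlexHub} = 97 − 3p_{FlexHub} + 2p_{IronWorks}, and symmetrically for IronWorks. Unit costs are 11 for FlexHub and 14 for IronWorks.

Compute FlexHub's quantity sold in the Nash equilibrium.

66.1875

FlexHub's profit: π = (p_{FlexHub} − 11)(97 − 3p_{FlexHub} + 2p_{IronWorks}).
∂π/∂p_{FlexHub} = 130 − 6p_{FlexHub} + 2p_{IronWorks} = 0 ⇒ p_{FlexHub} = 65/3 + (1/3)p_{IronWorks}.
Similarly p_{IronWorks} = 139/6 + (1/3)p_{FlexHub}.
Plugging p_{IronWorks} into FlexHub's best response: p_{FlexHub} = 65/3 + (1/3)(139/6 + (1/3)p_{FlexHub}) ⇒ (8/9)p_{FlexHub} = 529/18, so p_{FlexHub} = 33.0625.
Then p_{IronWorks} = 139/6 + (1/3)·33.0625 = 34.1875.
q_{FlexHub} = 97 − 3·33.0625 + 2·34.1875 = 66.1875.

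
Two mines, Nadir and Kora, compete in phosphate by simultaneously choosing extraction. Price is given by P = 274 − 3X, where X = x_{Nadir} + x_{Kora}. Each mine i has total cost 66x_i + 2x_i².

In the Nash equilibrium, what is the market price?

178

Mine Nadir's profit: π = x_{Nadir}(274 − 3(x_{Nadir} + x_{Kora})) − 66x_{Nadir} − 2x_{Nadir}².
∂π/∂x_{Nadir} = 208 − 10x_{Nadir} − 3x_{Kora} = 0, so x_{Nadir} = 20.8 − 0.3x_{Kora}.
Setting x_{Nadir} = x_{Kora} in the reaction function: x_{Nadir} = 20.8 − 0.3x_{Nadir}, so x_{Nadir} = 20.8 / 1.3 = 16.
Equilibrium price: P = 274 − 3·32 = 178.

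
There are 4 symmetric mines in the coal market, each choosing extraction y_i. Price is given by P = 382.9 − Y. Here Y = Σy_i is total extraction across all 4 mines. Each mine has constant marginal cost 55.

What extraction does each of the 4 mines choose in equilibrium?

A representative mine's profit is π_i = y_i(382.9 − Y) − 55y_i, with Y = y_i + Σ_{j≠i} y_j.
First-order condition: 327.9 − 2y_i − Σ_{j≠i} y_j = 0.
In a symmetric equilibrium every mine chooses the same y, so Σ_{j≠i} y_j = 3y. The condition becomes 327.9 − 5y = 0, giving y = 327.9/5 = 65.58.

65.58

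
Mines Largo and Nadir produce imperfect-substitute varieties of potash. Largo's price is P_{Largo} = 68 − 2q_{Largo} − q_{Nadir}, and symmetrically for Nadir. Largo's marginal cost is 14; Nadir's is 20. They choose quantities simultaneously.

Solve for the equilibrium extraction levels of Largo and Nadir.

11.2, 9.2

Mine Largo's profit: π = q_{Largo}(68 − 2q_{Largo} − q_{Nadir}) − 14q_{Largo}.
∂π/∂q_{Largo} = 54 − 4q_{Largo} − q_{Nadir} = 0 ⇒ q_{Largo} = 13.5 − 0.25q_{Nadir}.
Similarly q_{Nadir} = 12 − 0.25q_{Largo}.
Substituting the second reaction function into the first: q_{Largo} = 13.5 − 0.25(12 − 0.25q_{Largo}), which gives 0.9375q_{Largo} = 10.5 ⇒ q_{Largo} = 11.2.
Then q_{Nadir} = 12 − 0.25·11.2 = 9.2.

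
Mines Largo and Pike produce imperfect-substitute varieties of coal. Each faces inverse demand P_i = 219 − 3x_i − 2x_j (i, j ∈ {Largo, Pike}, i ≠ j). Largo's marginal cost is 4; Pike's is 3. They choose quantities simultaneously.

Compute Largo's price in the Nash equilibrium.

Mine Largo's profit: π = x_{Largo}(219 − 3x_{Largo} − 2x_{Pike}) − 4x_{Largo}.
∂π/∂x_{Largo} = 215 − 6x_{Largo} − 2x_{Pike} = 0 ⇒ x_{Largo} = 215/6 − (1/3)x_{Pike}.
Similarly x_{Pike} = 36 − (1/3)x_{Largo}.
Substituting the second reaction function into the first: x_{Largo} = 215/6 − (1/3)(36 − (1/3)x_{Largo}), which gives (8/9)x_{Largo} = 143/6 ⇒ x_{Largo} = 26.8125.
Then x_{Pike} = 36 − (1/3)·26.8125 = 27.0625.
P_{Largo} = 219 − 3·26.8125 − 2·27.0625 = 84.4375.

84.4375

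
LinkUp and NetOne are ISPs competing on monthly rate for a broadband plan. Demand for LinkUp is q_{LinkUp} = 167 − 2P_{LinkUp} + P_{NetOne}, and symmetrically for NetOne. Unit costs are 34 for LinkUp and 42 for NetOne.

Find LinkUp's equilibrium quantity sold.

90.8

LinkUp's profit: π = (P_{LinkUp} − 34)(167 − 2P_{LinkUp} + P_{NetOne}).
∂π/∂P_{LinkUp} = 235 − 4P_{LinkUp} + P_{NetOne} = 0 ⇒ P_{LinkUp} = 58.75 + 0.25P_{NetOne}.
Similarly P_{NetOne} = 62.75 + 0.25P_{LinkUp}.
Solving the two reaction functions simultaneously: (1 − (0.25)(0.25))P_{LinkUp} = 58.75 + 0.25·62.75, so 0.9375P_{LinkUp} = 74.4375 and P_{LinkUp} = 79.4.
Then P_{NetOne} = 62.75 + 0.25·79.4 = 82.6.
q_{LinkUp} = 167 − 2·79.4 + 82.6 = 90.8.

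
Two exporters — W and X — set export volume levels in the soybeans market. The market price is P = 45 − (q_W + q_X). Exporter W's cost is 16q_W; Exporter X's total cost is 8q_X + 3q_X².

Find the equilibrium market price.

29

Exporter W's profit: π = q_W(45 − (q_W + q_X)) − 16q_W.
∂π/∂q_W = 29 − 2q_W − q_X = 0, so q_W = 14.5 − 0.5q_X.
For X: ∂π/∂q_X = 37 − 8q_X − q_W = 0 ⇒ q_X = 4.625 − 0.125q_W.
Substituting the second reaction function into the first: q_W = 14.5 − 0.5(4.625 − 0.125q_W), which gives 0.9375q_W = 12.1875 ⇒ q_W = 13.
Then q_X = 4.625 − 0.125·13 = 3.
Equilibrium price: P = 45 − 16 = 29.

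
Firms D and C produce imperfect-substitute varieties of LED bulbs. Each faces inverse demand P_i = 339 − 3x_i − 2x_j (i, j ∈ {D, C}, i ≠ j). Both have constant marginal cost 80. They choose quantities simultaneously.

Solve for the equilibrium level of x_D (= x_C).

32.375

Firm D's profit: π = x_D(339 − 3x_D − 2x_C) − 80x_D.
∂π/∂x_D = 259 − 6x_D − 2x_C = 0 ⇒ x_D = 259/6 − (1/3)x_C.
The game is symmetric, so in equilibrium x_C = x_D: the reaction function gives (4/3)x_D = 259/6, hence x_D = 32.375.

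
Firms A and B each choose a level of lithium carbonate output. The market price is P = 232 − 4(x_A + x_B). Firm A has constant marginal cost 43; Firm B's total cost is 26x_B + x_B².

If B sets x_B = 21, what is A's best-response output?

Firm A's profit: π = x_A(232 − 4(x_A + x_B)) − 43x_A.
∂π/∂x_A = 189 − 8x_A − 4x_B = 0, so x_A = 23.625 − 0.5x_B.
At x_B = 21: x_A = 23.625 − 0.5·21 = 13.125.

13.125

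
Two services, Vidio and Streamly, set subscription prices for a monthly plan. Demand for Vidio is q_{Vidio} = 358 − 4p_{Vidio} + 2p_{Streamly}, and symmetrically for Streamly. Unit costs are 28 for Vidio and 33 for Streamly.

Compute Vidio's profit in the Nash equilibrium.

Vidio's profit: π = (p_{Vidio} − 28)(358 − 4p_{Vidio} + 2p_{Streamly}).
∂π/∂p_{Vidio} = 470 − 8p_{Vidio} + 2p_{Streamly} = 0 ⇒ p_{Vidio} = 58.75 + 0.25p_{Streamly}.
Similarly p_{Streamly} = 61.25 + 0.25p_{Vidio}.
Plugging p_{Streamly} into Vidio's best response: p_{Vidio} = 58.75 + 0.25(61.25 + 0.25p_{Vidio}) ⇒ 0.9375p_{Vidio} = 74.0625, so p_{Vidio} = 79.
Then p_{Streamly} = 61.25 + 0.25·79 = 81.
q_{Vidio} = 358 − 4·79 + 2·81 = 204.
Profit = (79 − 28)·204 = 10404.

10404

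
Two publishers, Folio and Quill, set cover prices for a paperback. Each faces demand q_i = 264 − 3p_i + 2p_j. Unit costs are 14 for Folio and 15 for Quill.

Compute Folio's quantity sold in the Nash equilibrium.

Folio's profit: π = (p_{Folio} − 14)(264 − 3p_{Folio} + 2p_{Quill}).
∂π/∂p_{Folio} = 306 − 6p_{Folio} + 2p_{Quill} = 0 ⇒ p_{Folio} = 51 + (1/3)p_{Quill}.
Similarly p_{Quill} = 51.5 + (1/3)p_{Folio}.
Solving the two reaction functions simultaneously: (1 − (1/3)(1/3))p_{Folio} = 51 + (1/3)·51.5, so (8/9)p_{Folio} = 409/6 and p_{Folio} = 76.6875.
Then p_{Quill} = 51.5 + (1/3)·76.6875 = 77.0625.
q_{Folio} = 264 − 3·76.6875 + 2·77.0625 = 188.0625.

188.0625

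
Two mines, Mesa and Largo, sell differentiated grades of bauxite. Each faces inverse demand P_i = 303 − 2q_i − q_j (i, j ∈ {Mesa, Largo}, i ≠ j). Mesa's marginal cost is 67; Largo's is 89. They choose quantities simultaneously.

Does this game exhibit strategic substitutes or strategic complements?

Mine Mesa's profit: π = q_{Mesa}(303 − 2q_{Mesa} − q_{Largo}) − 67q_{Mesa}.
∂π/∂q_{Mesa} = 236 − 4q_{Mesa} − q_{Largo} = 0 ⇒ q_{Mesa} = 59 − 0.25q_{Largo}.
The best-response slope dq_{Mesa}/dq_{Largo} = −0.25 < 0: the reaction function is downward-sloping, so the choices are strategic substitutes.

strategic substitutes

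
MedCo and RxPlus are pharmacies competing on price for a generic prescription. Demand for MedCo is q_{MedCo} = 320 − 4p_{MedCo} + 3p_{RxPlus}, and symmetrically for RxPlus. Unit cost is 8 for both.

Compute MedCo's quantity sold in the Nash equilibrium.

MedCo's profit: π = (p_{MedCo} − 8)(320 − 4p_{MedCo} + 3p_{RxPlus}).
∂π/∂p_{MedCo} = 352 − 8p_{MedCo} + 3p_{RxPlus} = 0 ⇒ p_{MedCo} = 44 + 0.375p_{RxPlus}.
The game is symmetric, so in equilibrium p_{RxPlus} = p_{MedCo}: the reaction function gives 0.625p_{MedCo} = 44, hence p_{MedCo} = 70.4.
q_{MedCo} = 320 − 4·70.4 + 3·70.4 = 249.6.

249.6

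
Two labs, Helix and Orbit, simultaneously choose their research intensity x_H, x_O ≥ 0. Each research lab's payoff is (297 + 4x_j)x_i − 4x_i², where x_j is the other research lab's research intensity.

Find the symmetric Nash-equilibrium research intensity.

Helix's payoff is (297 + 4x_O)x_H − 4x_H².
∂π/∂x_H = 297 + 4x_O − 8x_H = 0, so x_H = 37.125 + 0.5x_O.
The game is symmetric, so in equilibrium x_O = x_H: the reaction function gives 0.5x_H = 37.125, hence x_H = 74.25.

74.25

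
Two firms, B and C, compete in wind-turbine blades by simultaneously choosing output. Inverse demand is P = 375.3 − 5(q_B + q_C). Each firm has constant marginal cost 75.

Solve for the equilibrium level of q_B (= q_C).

20.02

Firm B's profit: π = q_B(375.3 − 5(q_B + q_C)) − 75q_B.
∂π/∂q_B = 300.3 − 10q_B − 5q_C = 0, so q_B = 30.03 − 0.5q_C.
Setting q_B = q_C in the reaction function: q_B = 30.03 − 0.5q_B, so q_B = 30.03 / 1.5 = 20.02.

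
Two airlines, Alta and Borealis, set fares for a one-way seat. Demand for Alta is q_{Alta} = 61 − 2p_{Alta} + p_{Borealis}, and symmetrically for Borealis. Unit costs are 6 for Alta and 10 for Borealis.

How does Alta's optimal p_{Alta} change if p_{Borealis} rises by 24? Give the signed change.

6

Alta's profit: π = (p_{Alta} − 6)(61 − 2p_{Alta} + p_{Borealis}).
∂π/∂p_{Alta} = 73 − 4p_{Alta} + p_{Borealis} = 0 ⇒ p_{Alta} = 18.25 + 0.25p_{Borealis}.
The reaction-function slope is 0.25, so a 24-unit rise in p_{Borealis} moves p_{Alta} by 0.25 × 24 = 6. Alta's best response rises — the actions are strategic complements.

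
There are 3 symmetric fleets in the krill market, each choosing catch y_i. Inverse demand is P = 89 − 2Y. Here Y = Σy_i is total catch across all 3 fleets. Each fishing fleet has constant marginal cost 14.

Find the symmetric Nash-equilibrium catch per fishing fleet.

A representative fishing fleet's profit is π_i = y_i(89 − 2Y) − 14y_i, with Y = y_i + Σ_{j≠i} y_j.
First-order condition: 75 − 4y_i − 2Σ_{j≠i} y_j = 0.
With identical fishing fleets, set every y_j = y: then 75 − 4y − 4y = 0, i.e. y = 75/8 = 9.375.

9.375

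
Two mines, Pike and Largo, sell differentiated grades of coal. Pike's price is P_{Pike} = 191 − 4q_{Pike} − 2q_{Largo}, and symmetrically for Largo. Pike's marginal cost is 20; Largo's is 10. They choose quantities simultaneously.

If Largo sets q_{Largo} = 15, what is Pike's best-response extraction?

Mine Pike's profit: π = q_{Pike}(191 − 4q_{Pike} − 2q_{Largo}) − 20q_{Pike}.
∂π/∂q_{Pike} = 171 − 8q_{Pike} − 2q_{Largo} = 0 ⇒ q_{Pike} = 21.375 − 0.25q_{Largo}.
At q_{Largo} = 15: q_{Pike} = 21.375 − 0.25·15 = 17.625.

17.625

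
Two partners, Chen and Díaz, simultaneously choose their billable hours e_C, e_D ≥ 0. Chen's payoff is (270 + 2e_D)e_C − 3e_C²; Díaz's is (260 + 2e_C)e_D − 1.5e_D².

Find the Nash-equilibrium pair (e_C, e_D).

Expanding Chen's payoff: 270e_C + 2e_De_C − 3e_C².
∂π/∂e_C = 270 + 2e_D − 6e_C = 0, so e_C = 45 + (1/3)e_D.
Likewise for Díaz: e_D = 260/3 + (2/3)e_C.
Substituting the second reaction function into the first: e_C = 45 + (1/3)(260/3 + (2/3)e_C), which gives (7/9)e_C = 665/9 ⇒ e_C = 95.
Then e_D = 260/3 + (2/3)·95 = 150.

95, 150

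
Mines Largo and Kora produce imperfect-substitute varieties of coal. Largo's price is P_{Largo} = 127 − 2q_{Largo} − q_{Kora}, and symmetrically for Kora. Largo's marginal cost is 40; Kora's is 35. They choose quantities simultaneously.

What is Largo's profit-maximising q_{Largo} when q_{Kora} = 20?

Mine Largo's profit: π = q_{Largo}(127 − 2q_{Largo} − q_{Kora}) − 40q_{Largo}.
∂π/∂q_{Largo} = 87 − 4q_{Largo} − q_{Kora} = 0 ⇒ q_{Largo} = 21.75 − 0.25q_{Kora}.
At q_{Kora} = 20: q_{Largo} = 21.75 − 0.25·20 = 16.75.

16.75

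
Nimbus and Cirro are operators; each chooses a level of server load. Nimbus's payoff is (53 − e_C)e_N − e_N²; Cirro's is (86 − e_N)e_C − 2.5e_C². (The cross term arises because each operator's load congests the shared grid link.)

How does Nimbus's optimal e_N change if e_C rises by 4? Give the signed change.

-2

Expanding Nimbus's payoff: 53e_N − e_Ce_N − e_N².
∂π/∂e_N = 53 − e_C − 2e_N = 0, so e_N = 26.5 − 0.5e_C.
The reaction-function slope is −0.5, so a 4-unit rise in e_C moves e_N by −0.5 × 4 = −2. Nimbus's best response falls — the actions are strategic substitutes.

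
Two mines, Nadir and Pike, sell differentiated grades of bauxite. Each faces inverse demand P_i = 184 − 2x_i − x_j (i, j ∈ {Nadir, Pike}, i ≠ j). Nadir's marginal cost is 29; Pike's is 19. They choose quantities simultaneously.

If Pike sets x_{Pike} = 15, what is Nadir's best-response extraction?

Mine Nadir's profit: π = x_{Nadir}(184 − 2x_{Nadir} − x_{Pike}) − 29x_{Nadir}.
∂π/∂x_{Nadir} = 155 − 4x_{Nadir} − x_{Pike} = 0 ⇒ x_{Nadir} = 38.75 − 0.25x_{Pike}.
At x_{Pike} = 15: x_{Nadir} = 38.75 − 0.25·15 = 35.

35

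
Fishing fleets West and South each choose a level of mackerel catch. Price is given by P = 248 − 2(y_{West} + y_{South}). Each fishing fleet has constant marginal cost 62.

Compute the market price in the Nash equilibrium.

124

Fishing fleet West's profit: π = y_{West}(248 − 2(y_{West} + y_{South})) − 62y_{West}.
∂π/∂y_{West} = 186 − 4y_{West} − 2y_{South} = 0, so y_{West} = 46.5 − 0.5y_{South}.
By symmetry y_{South} = y_{West}; substituting into the reaction function, 1.5y_{West} = 46.5 and y_{West} = 31.
Equilibrium price: P = 248 − 2·62 = 124.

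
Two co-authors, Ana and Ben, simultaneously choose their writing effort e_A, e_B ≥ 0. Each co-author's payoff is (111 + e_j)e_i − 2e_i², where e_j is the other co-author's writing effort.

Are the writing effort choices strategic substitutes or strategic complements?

Ana's payoff is (111 + e_B)e_A − 2e_A².
∂π/∂e_A = 111 + e_B − 4e_A = 0, so e_A = 27.75 + 0.25e_B.
The best-response slope de_A/de_B = 0.25 > 0: the reaction function is upward-sloping, so the choices are strategic complements.

strategic complements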